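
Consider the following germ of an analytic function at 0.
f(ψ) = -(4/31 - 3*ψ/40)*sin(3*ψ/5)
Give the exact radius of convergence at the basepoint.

The radius of convergence is infinite.

The factor -sin(3*ψ/5) is entire and contributes no finite singular point.
The polynomial part has no poles.
No finite singular points: the Taylor series at 0 converges everywhere.


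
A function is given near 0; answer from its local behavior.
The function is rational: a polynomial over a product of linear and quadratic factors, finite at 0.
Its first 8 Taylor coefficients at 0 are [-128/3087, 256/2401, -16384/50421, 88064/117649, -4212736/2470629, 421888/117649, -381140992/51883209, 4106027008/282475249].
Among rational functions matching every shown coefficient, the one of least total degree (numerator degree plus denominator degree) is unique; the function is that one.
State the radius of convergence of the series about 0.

The radius of convergence is -3/8 + (1/8)*sqrt(65).

No rational of total degree below 6 reproduces all 8 coefficients; solving the [0/6] Pade equations on them gives f(κ) = 1/(36*(κ**2 - 3*κ/4 - 7/8)**3), whose expansion matches every shown term.
Denominator factor (κ**2 - 3*κ/4 - 7/8)^3: discriminant 65/16, real irrational roots 3/8 + (1/8)*sqrt(65) and 3/8 - (1/8)*sqrt(65); poles of order 3, moduli 3/8 + (1/8)*sqrt(65) and -3/8 + (1/8)*sqrt(65).
The radius of convergence is the smallest modulus among the singular points: -3/8 + (1/8)*sqrt(65).


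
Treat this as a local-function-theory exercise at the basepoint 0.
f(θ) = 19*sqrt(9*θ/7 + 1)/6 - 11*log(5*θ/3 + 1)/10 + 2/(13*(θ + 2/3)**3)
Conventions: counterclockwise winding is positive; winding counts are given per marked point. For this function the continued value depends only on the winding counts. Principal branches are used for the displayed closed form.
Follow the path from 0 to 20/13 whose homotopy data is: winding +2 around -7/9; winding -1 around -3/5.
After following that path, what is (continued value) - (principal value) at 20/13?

Continued minus principal equals (11/5)*pi*i.

The rational part is single-valued and drops out of the difference; each branch term changes only by its own monodromy.
(19/6)*sqrt(1 - θ/(-7/9)): winding +2 is even, the square root returns to the same sheet, contribution 0.
(-11/10)*log(1 - θ/(-3/5)): each positive loop around -3/5 adds 2*pi*i to the log, so winding -1 contributes (-11/10)*(-1)*2*pi*i = (11/5)*pi*i.
Summing the contributions at θ = 20/13 gives (11/5)*pi*i.


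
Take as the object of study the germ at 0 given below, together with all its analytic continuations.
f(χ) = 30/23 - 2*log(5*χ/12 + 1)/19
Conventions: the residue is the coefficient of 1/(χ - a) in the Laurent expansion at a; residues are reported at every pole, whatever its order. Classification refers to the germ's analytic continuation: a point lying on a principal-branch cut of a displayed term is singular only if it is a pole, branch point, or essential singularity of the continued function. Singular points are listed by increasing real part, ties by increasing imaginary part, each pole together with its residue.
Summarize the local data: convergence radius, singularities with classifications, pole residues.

Radius of convergence at 0: 12/5.
At -12/5: a logarithmic branch point.

Branch term (-2/19)*log(1 - χ/(-12/5)): its argument vanishes at χ = -12/5, a logarithmic branch point, modulus 12/5.
The radius of convergence is the smallest modulus among the singular points: 12/5.


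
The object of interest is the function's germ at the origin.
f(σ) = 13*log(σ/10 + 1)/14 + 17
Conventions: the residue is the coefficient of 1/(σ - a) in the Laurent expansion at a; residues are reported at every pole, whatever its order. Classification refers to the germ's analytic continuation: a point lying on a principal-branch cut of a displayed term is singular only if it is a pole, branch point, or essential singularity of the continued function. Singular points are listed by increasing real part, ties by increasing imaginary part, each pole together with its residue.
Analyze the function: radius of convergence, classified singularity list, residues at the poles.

Radius of convergence at 0: 10.
At -10: a logarithmic branch point.

Branch term (13/14)*log(1 - σ/(-10)): its argument vanishes at σ = -10, a logarithmic branch point, modulus 10.
The radius of convergence is the smallest modulus among the singular points: 10.


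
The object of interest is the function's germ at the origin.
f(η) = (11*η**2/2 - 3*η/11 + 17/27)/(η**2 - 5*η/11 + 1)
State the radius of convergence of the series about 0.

The radius of convergence is 1.

Denominator factor (η**2 - 5*η/11 + 1): discriminant -459/121, complex-conjugate roots (5/22) + ((3/22)*sqrt(51))*i and (5/22) - ((3/22)*sqrt(51))*i; poles of order 1, moduli 1 and 1.
The radius of convergence is the smallest modulus among the singular points: 1.


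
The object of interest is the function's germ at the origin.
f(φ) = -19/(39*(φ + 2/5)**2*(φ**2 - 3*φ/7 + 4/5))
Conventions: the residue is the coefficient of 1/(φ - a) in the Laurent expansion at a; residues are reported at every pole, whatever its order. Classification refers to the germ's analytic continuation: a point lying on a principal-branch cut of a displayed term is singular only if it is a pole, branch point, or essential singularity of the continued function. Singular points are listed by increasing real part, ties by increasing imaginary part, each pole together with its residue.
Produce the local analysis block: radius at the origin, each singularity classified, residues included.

Radius of convergence at 0: 2/5.
At -2/5: a pole of order 2; residue -714875/1528956.
At (3/14) - ((1/70)*sqrt(3695))*i: a pole of order 1; residue (714875/3057912) + ((236075/173830536)*sqrt(3695))*i.
At (3/14) + ((1/70)*sqrt(3695))*i: a pole of order 1; residue (714875/3057912) - ((236075/173830536)*sqrt(3695))*i.

Denominator factor (φ + 2/5)^2: pole of order 2 at -2/5, modulus 2/5.
Denominator factor (φ**2 - 3*φ/7 + 4/5): discriminant -739/245, complex-conjugate roots (3/14) + ((1/70)*sqrt(3695))*i and (3/14) - ((1/70)*sqrt(3695))*i; poles of order 1, moduli (2/5)*sqrt(5) and (2/5)*sqrt(5).
The radius of convergence is the smallest modulus among the singular points: 2/5.
At the order-2 pole -2/5 set g(φ) = (φ - (-2/5))^2*f(φ) = -19/(39*(φ**2 - 3*φ/7 + 4/5)).
Order-2 pole: residue = g'(a); g'(-2/5) = -714875/1528956, so the residue is -714875/1528956.
The factor φ**2 - 3*φ/7 + 4/5 splits as (φ - a)(φ - a') with a = (3/14) - ((1/70)*sqrt(3695))*i, a' = (3/14) + ((1/70)*sqrt(3695))*i. At the order-1 pole a set g(φ) = (φ - a)*f(φ) = [-19/(39*(φ + 2/5)**2)] / (φ - a').
Simple pole: residue = g(a) at a = (3/14) - ((1/70)*sqrt(3695))*i, which is (714875/3057912) + ((236075/173830536)*sqrt(3695))*i.
The factor φ**2 - 3*φ/7 + 4/5 splits as (φ - a)(φ - a') with a = (3/14) + ((1/70)*sqrt(3695))*i, a' = (3/14) - ((1/70)*sqrt(3695))*i. At the order-1 pole a set g(φ) = (φ - a)*f(φ) = [-19/(39*(φ + 2/5)**2)] / (φ - a').
Simple pole: residue = g(a) at a = (3/14) + ((1/70)*sqrt(3695))*i, which is (714875/3057912) - ((236075/173830536)*sqrt(3695))*i.
List the singular points by increasing real part (a conjugate pair: the negative imaginary part first).


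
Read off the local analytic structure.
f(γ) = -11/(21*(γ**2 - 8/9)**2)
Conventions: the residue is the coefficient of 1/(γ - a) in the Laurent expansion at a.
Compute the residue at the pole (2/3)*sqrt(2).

The factor γ**2 - 8/9 splits as (γ - a)(γ - a') with a = (2/3)*sqrt(2), a' = -(2/3)*sqrt(2). At the order-2 pole a set g(γ) = (γ - a)^2*f(γ) = [-11/21] / (γ - a')^2.
Order-2 pole: residue = g'(a); g'((2/3)*sqrt(2)) = (99/896)*sqrt(2), so the residue is (99/896)*sqrt(2).

The residue is (99/896)*sqrt(2).


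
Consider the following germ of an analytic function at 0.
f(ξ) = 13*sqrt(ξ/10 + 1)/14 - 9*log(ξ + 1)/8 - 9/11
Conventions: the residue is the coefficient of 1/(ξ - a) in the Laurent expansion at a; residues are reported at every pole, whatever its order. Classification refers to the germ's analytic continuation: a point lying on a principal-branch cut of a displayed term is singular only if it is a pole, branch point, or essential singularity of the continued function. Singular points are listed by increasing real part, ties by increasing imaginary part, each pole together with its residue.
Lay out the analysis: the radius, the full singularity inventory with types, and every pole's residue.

Branch term (13/14)*sqrt(1 - ξ/(-10)): its argument vanishes at ξ = -10, a square-root branch point, modulus 10.
Branch term (-9/8)*log(1 - ξ/(-1)): its argument vanishes at ξ = -1, a logarithmic branch point, modulus 1.
The radius of convergence is the smallest modulus among the singular points: 1.
List the singular points by increasing real part (a conjugate pair: the negative imaginary part first).

Radius of convergence at 0: 1.
At -10: an algebraic (square-root) branch point.
At -1: a logarithmic branch point.


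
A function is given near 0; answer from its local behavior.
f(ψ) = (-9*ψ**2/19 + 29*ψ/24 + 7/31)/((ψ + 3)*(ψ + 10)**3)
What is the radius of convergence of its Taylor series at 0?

The radius of convergence is 3.

Denominator factor (ψ + 3): pole of order 1 at -3, modulus 3.
Denominator factor (ψ + 10)^3: pole of order 3 at -10, modulus 10.
The radius of convergence is the smallest modulus among the singular points: 3.


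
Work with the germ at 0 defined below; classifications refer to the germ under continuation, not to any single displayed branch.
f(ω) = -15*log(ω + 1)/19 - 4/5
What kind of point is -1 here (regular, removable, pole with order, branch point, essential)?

The point is a logarithmic branch point.

The term (-15/19)*log(1 - ω/(-1)) has argument 1 - -1/(-1) = 0 at -1: a logarithmic (infinitely-sheeted) branch point; the remaining terms are analytic or single-valued there.


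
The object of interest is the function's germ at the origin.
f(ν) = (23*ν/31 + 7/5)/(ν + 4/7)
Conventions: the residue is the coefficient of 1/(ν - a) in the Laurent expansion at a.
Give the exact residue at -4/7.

At the order-1 pole -4/7 set g(ν) = (ν - (-4/7))*f(ν) = 23*ν/31 + 7/5.
Simple pole: residue = g(a) at a = -4/7, which is 1059/1085.

The residue is 1059/1085.


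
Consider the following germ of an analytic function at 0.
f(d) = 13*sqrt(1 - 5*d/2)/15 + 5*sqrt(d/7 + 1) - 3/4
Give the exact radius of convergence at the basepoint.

The radius of convergence is 2/5.

Branch term (5)*sqrt(1 - d/(-7)): its argument vanishes at d = -7, a square-root branch point, modulus 7.
Branch term (13/15)*sqrt(1 - d/(2/5)): its argument vanishes at d = 2/5, a square-root branch point, modulus 2/5.
The radius of convergence is the smallest modulus among the singular points: 2/5.


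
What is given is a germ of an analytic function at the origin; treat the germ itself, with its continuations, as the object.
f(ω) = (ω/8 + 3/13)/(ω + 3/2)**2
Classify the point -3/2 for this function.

The denominator factor ω + 3/2 vanishes at -3/2 and appears to the power 2; the numerator there equals 9/208, nonzero, and no other factor vanishes.
Hence a pole whose order is the multiplicity, 2.

The point is a pole of order 2.


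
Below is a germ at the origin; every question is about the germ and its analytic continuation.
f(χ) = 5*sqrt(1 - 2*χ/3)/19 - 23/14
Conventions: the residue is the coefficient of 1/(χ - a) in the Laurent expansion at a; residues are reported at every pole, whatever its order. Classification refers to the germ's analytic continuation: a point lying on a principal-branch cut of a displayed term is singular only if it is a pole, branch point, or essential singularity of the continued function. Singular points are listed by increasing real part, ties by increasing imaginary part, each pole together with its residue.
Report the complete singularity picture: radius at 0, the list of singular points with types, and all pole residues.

Branch term (5/19)*sqrt(1 - χ/(3/2)): its argument vanishes at χ = 3/2, a square-root branch point, modulus 3/2.
The radius of convergence is the smallest modulus among the singular points: 3/2.

Radius of convergence at 0: 3/2.
At 3/2: an algebraic (square-root) branch point.


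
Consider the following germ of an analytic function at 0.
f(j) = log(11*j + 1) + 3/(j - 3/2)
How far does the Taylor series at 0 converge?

Denominator factor (j - 3/2): pole of order 1 at 3/2, modulus 3/2.
Branch term (1)*log(1 - j/(-1/11)): its argument vanishes at j = -1/11, a logarithmic branch point, modulus 1/11.
The radius of convergence is the smallest modulus among the singular points: 1/11.

The radius of convergence is 1/11.


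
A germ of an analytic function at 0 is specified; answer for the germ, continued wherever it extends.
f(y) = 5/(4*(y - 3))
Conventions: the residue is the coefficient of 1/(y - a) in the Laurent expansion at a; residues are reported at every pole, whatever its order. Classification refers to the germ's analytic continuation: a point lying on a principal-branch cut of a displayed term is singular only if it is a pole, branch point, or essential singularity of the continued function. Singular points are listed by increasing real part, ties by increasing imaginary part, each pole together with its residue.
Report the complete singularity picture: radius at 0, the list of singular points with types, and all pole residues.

Radius of convergence at 0: 3.
At 3: a pole of order 1; residue 5/4.

Denominator factor (y - 3): pole of order 1 at 3, modulus 3.
The radius of convergence is the smallest modulus among the singular points: 3.
At the order-1 pole 3 set g(y) = (y - (3))*f(y) = 5/4.
Simple pole: residue = g(a) at a = 3, which is 5/4.


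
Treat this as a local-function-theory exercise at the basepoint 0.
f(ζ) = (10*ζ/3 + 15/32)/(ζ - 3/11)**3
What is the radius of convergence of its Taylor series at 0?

The radius of convergence is 3/11.

Denominator factor (ζ - 3/11)^3: pole of order 3 at 3/11, modulus 3/11.
The radius of convergence is the smallest modulus among the singular points: 3/11.


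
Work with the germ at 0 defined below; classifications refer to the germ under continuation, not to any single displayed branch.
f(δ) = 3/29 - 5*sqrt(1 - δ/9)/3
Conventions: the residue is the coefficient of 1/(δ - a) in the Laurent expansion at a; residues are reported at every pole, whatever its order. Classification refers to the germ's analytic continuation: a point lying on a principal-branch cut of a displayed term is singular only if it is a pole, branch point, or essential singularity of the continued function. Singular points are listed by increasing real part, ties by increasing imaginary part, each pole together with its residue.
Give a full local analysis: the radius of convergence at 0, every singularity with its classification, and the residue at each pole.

Radius of convergence at 0: 9.
At 9: an algebraic (square-root) branch point.

Branch term (-5/3)*sqrt(1 - δ/(9)): its argument vanishes at δ = 9, a square-root branch point, modulus 9.
The radius of convergence is the smallest modulus among the singular points: 9.


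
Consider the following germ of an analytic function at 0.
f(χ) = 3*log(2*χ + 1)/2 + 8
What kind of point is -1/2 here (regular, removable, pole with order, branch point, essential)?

The term (3/2)*log(1 - χ/(-1/2)) has argument 1 - -1/2/(-1/2) = 0 at -1/2: a logarithmic (infinitely-sheeted) branch point; the remaining terms are analytic or single-valued there.

The point is a logarithmic branch point.


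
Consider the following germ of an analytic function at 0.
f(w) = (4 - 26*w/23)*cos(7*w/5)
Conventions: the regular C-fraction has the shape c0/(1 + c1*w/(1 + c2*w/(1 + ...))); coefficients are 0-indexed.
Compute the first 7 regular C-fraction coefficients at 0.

The regular C-fraction coefficients are [4, 13/46, -56067/14950, 1127/325, 73255/336402, 250874/3868623, -8436640621/14425255000].

Taylor coefficients (expand at 0): a_0 = 4, a_1 = -26/23, a_2 = -98/25, a_3 = 637/575, a_4 = 2401/3750, a_5 = -31213/172500, a_6 = -117649/2812500.
c0 = a_0 = 4. Peel one level at a time: if S = 1 + c*w/S' with S'(0) = 1, then c is the w-coefficient of S and S' = c*w/(S - 1).
S_1 = c0/f = 1 + (13/46)*w + (56067/52900)*w^2 + ...; c1 = 13/46.
S_2 = c1*w/(S_1 - 1) = 1 + (-56067/14950)*w + (2747283/211250)*w^2 + ...; c2 = -56067/14950.
S_3 = c2*w/(S_2 - 1) = 1 + (1127/325)*w + (-1270129/1682010)*w^2 + ...; c3 = 1127/325.
S_4 = c3*w/(S_3 - 1) = 1 + (73255/336402)*w + (-399516845/28291576401)*w^2 + ...; c4 = 73255/336402.
S_5 = c4*w/(S_4 - 1) = 1 + (250874/3868623)*w + (8436640621/222445822500)*w^2 + ...; c5 = 250874/3868623.
S_6 = c5*w/(S_5 - 1) = 1 + (-8436640621/14425255000)*w + ...; c6 = -8436640621/14425255000.


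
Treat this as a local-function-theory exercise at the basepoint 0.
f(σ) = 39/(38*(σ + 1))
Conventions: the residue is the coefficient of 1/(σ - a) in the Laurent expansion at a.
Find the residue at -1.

At the order-1 pole -1 set g(σ) = (σ - (-1))*f(σ) = 39/38.
Simple pole: residue = g(a) at a = -1, which is 39/38.

The residue is 39/38.


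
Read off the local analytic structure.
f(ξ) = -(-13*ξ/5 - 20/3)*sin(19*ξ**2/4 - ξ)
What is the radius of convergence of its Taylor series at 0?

The factor -sin(19*ξ**2/4 - ξ) is entire and contributes no finite singular point.
The polynomial part has no poles.
No finite singular points: the Taylor series at 0 converges everywhere.

The radius of convergence is infinite.


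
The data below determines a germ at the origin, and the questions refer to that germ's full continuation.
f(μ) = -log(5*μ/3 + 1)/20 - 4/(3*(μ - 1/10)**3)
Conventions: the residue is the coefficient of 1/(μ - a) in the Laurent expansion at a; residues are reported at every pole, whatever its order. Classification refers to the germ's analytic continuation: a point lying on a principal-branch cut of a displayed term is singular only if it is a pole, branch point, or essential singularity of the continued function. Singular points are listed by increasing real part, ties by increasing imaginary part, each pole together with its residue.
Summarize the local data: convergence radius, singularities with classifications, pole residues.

Denominator factor (μ - 1/10)^3: pole of order 3 at 1/10, modulus 1/10.
Branch term (-1/20)*log(1 - μ/(-3/5)): its argument vanishes at μ = -3/5, a logarithmic branch point, modulus 3/5.
The radius of convergence is the smallest modulus among the singular points: 1/10.
The branch term is analytic at 1/10 and contributes nothing to the residue; only the rational part matters.
At the order-3 pole 1/10 set g(μ) = (μ - (1/10))^3*(rational part) = -4/3.
Order-3 pole: residue = g''(a)/2; g''(1/10) = 0, so the residue is 0.
List the singular points by increasing real part (a conjugate pair: the negative imaginary part first).

Radius of convergence at 0: 1/10.
At -3/5: a logarithmic branch point.
At 1/10: a pole of order 3; residue 0.


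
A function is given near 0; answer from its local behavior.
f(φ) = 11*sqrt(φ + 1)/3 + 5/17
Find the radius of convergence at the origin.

Branch term (11/3)*sqrt(1 - φ/(-1)): its argument vanishes at φ = -1, a square-root branch point, modulus 1.
The radius of convergence is the smallest modulus among the singular points: 1.

The radius of convergence is 1.


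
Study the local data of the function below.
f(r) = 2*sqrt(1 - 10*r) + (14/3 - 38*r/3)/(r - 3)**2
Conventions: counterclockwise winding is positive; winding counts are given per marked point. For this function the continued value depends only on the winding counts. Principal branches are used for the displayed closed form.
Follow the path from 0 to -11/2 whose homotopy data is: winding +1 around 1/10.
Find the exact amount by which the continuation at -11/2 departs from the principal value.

The rational part is single-valued and drops out of the difference; each branch term changes only by its own monodromy.
(2)*sqrt(1 - r/(1/10)): winding +1 is odd, the square root flips sign, contributing -2*(2)*sqrt(1 - (-11/2)/(1/10)) = -2*(2)*sqrt(56) = -(8)*sqrt(14).
Summing the contributions at r = -11/2 gives -(8)*sqrt(14).

Continued minus principal equals -(8)*sqrt(14).


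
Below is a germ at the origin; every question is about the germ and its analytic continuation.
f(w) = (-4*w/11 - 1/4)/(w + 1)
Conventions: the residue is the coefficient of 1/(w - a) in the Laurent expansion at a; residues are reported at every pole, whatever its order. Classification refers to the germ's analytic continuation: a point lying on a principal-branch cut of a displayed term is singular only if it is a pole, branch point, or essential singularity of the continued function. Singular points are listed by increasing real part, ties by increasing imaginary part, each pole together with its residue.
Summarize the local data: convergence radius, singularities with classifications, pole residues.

Denominator factor (w + 1): pole of order 1 at -1, modulus 1.
The radius of convergence is the smallest modulus among the singular points: 1.
At the order-1 pole -1 set g(w) = (w - (-1))*f(w) = -4*w/11 - 1/4.
Simple pole: residue = g(a) at a = -1, which is 5/44.

Radius of convergence at 0: 1.
At -1: a pole of order 1; residue 5/44.


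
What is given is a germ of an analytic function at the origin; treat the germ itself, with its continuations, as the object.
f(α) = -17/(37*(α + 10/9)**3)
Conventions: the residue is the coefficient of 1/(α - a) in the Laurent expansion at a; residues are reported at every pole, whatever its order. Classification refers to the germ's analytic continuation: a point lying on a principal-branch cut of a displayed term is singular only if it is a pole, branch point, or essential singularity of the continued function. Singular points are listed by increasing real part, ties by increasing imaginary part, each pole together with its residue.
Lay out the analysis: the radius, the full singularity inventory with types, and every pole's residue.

Denominator factor (α + 10/9)^3: pole of order 3 at -10/9, modulus 10/9.
The radius of convergence is the smallest modulus among the singular points: 10/9.
At the order-3 pole -10/9 set g(α) = (α - (-10/9))^3*f(α) = -17/37.
Order-3 pole: residue = g''(a)/2; g''(-10/9) = 0, so the residue is 0.

Radius of convergence at 0: 10/9.
At -10/9: a pole of order 3; residue 0.


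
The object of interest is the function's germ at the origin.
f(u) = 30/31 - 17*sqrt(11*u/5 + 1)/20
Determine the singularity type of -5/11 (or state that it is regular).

The term (-17/20)*sqrt(1 - u/(-5/11)) has argument 1 - -5/11/(-5/11) = 0 at -5/11: a square-root (algebraic, two-sheeted) branch point; the remaining terms are analytic or single-valued there.

The point is an algebraic (square-root) branch point.


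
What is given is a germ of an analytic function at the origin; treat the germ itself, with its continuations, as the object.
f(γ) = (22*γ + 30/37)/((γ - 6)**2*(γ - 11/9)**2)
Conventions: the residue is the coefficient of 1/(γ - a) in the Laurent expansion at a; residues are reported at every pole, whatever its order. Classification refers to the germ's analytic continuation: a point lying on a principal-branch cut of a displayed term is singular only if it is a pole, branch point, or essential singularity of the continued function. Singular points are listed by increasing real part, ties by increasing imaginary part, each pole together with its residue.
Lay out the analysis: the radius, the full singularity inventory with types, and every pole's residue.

Radius of convergence at 0: 11/9.
At 11/9: a pole of order 2; residue 4329450/2941759.
At 6: a pole of order 2; residue -4329450/2941759.

Denominator factor (γ - 6)^2: pole of order 2 at 6, modulus 6.
Denominator factor (γ - 11/9)^2: pole of order 2 at 11/9, modulus 11/9.
The radius of convergence is the smallest modulus among the singular points: 11/9.
At the order-2 pole 11/9 set g(γ) = (γ - (11/9))^2*f(γ) = (22*γ + 30/37)/(γ - 6)**2.
Order-2 pole: residue = g'(a); g'(11/9) = 4329450/2941759, so the residue is 4329450/2941759.
At the order-2 pole 6 set g(γ) = (γ - (6))^2*f(γ) = (22*γ + 30/37)/(γ - 11/9)**2.
Order-2 pole: residue = g'(a); g'(6) = -4329450/2941759, so the residue is -4329450/2941759.
List the singular points by increasing real part (a conjugate pair: the negative imaginary part first).


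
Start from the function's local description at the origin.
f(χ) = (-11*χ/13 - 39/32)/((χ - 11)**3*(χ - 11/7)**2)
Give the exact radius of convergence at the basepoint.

The radius of convergence is 11/7.

Denominator factor (χ - 11)^3: pole of order 3 at 11, modulus 11.
Denominator factor (χ - 11/7)^2: pole of order 2 at 11/7, modulus 11/7.
The radius of convergence is the smallest modulus among the singular points: 11/7.


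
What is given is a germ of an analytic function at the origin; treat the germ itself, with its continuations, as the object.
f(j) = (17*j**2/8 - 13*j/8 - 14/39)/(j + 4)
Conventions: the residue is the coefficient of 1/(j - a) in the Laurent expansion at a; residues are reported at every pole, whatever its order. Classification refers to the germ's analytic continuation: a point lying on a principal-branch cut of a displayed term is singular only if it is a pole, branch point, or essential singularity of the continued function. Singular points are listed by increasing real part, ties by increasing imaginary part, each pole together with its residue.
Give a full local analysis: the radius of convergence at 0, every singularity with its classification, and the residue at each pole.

Radius of convergence at 0: 4.
At -4: a pole of order 1; residue 3131/78.

Denominator factor (j + 4): pole of order 1 at -4, modulus 4.
The radius of convergence is the smallest modulus among the singular points: 4.
At the order-1 pole -4 set g(j) = (j - (-4))*f(j) = 17*j**2/8 - 13*j/8 - 14/39.
Simple pole: residue = g(a) at a = -4, which is 3131/78.


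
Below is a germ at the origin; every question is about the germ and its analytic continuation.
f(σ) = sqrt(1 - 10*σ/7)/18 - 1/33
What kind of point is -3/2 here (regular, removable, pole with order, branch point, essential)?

There is no denominator, hence no pole anywhere.
Branch term sqrt(1 - σ/(7/10)): argument at -3/2 is 22/7, nonzero, so -3/2 is not its branch point (a point on a principal cut is still regular for the continued germ).
So the germ continues analytically to -3/2.

The point is a regular point.


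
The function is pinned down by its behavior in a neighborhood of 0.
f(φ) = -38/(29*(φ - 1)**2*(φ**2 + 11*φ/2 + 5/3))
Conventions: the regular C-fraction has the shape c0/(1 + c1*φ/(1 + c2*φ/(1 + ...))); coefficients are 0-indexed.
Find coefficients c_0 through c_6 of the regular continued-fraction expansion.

Taylor coefficients (expand at 0): a_0 = -114/145, a_1 = 741/725, a_2 = -38133/7250, a_3 = 985929/72500, a_4 = -33097677/725000, a_5 = 998867601/7250000, a_6 = -31375770213/72500000.
c0 = a_0 = -114/145. Peel one level at a time: if S = 1 + c*φ/S' with S'(0) = 1, then c is the φ-coefficient of S and S' = c*φ/(S - 1).
S_1 = c0/f = 1 + (13/10)*φ + (-5)*φ^2 + ...; c1 = 13/10.
S_2 = c1*φ/(S_1 - 1) = 1 + (50/13)*φ + (2227/169)*φ^2 + ...; c2 = 50/13.
S_3 = c2*φ/(S_2 - 1) = 1 + (-2227/650)*φ + (741/2500)*φ^2 + ...; c3 = -2227/650.
S_4 = c3*φ/(S_3 - 1) = 1 + (9633/111350)*φ + (290277/4959529)*φ^2 + ...; c4 = 9633/111350.
S_5 = c4*φ/(S_4 - 1) = 1 + (-372150/550069)*φ + (-1200/61009)*φ^2 + ...; c5 = -372150/550069.
S_6 = c5*φ/(S_5 - 1) = 1 + (-17816/612807)*φ + ...; c6 = -17816/612807.

The regular C-fraction coefficients are [-114/145, 13/10, 50/13, -2227/650, 9633/111350, -372150/550069, -17816/612807].


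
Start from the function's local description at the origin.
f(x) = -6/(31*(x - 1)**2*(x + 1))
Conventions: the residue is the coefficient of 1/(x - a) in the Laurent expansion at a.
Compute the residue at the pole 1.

At the order-2 pole 1 set g(x) = (x - (1))^2*f(x) = -6/(31*(x + 1)).
Order-2 pole: residue = g'(a); g'(1) = 3/62, so the residue is 3/62.

The residue is 3/62.


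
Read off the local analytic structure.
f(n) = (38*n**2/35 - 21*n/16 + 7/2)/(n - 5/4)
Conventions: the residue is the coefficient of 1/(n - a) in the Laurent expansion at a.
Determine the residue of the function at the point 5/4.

At the order-1 pole 5/4 set g(n) = (n - (5/4))*f(n) = 38*n**2/35 - 21*n/16 + 7/2.
Simple pole: residue = g(a) at a = 5/4, which is 1593/448.

The residue is 1593/448.


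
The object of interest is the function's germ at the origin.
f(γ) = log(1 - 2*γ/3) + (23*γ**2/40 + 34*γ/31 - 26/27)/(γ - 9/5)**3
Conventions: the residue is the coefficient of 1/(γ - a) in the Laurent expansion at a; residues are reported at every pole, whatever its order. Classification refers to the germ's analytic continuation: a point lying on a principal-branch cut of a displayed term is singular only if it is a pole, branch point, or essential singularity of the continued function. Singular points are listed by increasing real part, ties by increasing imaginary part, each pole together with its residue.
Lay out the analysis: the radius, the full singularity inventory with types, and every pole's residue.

Radius of convergence at 0: 3/2.
At 3/2: a logarithmic branch point.
At 9/5: a pole of order 3; residue 23/40.

Denominator factor (γ - 9/5)^3: pole of order 3 at 9/5, modulus 9/5.
Branch term (1)*log(1 - γ/(3/2)): its argument vanishes at γ = 3/2, a logarithmic branch point, modulus 3/2.
The radius of convergence is the smallest modulus among the singular points: 3/2.
The branch term is analytic at 9/5 and contributes nothing to the residue; only the rational part matters.
At the order-3 pole 9/5 set g(γ) = (γ - (9/5))^3*(rational part) = 23*γ**2/40 + 34*γ/31 - 26/27.
Order-3 pole: residue = g''(a)/2; g''(9/5) = 23/20, so the residue is 23/40.
List the singular points by increasing real part (a conjugate pair: the negative imaginary part first).


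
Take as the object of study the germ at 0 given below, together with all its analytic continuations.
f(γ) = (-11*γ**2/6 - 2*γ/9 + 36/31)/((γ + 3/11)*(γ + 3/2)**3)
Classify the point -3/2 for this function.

The denominator factor γ + 3/2 vanishes at -3/2 and appears to the power 3; the numerator there equals -1957/744, nonzero, and no other factor vanishes.
Hence a pole whose order is the multiplicity, 3.

The point is a pole of order 3.


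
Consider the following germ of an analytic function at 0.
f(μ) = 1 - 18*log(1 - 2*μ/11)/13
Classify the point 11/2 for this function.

The term (-18/13)*log(1 - μ/(11/2)) has argument 1 - 11/2/(11/2) = 0 at 11/2: a logarithmic (infinitely-sheeted) branch point; the remaining terms are analytic or single-valued there.

The point is a logarithmic branch point.


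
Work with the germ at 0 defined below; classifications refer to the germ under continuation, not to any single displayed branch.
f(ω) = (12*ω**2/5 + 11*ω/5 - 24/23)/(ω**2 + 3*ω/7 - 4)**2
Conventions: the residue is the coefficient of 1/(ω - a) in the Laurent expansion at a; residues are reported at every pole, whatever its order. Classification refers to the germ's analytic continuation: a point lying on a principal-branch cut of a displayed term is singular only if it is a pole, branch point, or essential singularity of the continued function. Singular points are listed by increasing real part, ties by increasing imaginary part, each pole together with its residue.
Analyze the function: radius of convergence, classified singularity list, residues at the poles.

Denominator factor (ω**2 + 3*ω/7 - 4)^2: discriminant 793/49, real irrational roots -3/14 + (1/14)*sqrt(793) and -3/14 - (1/14)*sqrt(793); poles of order 2, moduli -3/14 + (1/14)*sqrt(793) and 3/14 + (1/14)*sqrt(793).
The radius of convergence is the smallest modulus among the singular points: -3/14 + (1/14)*sqrt(793).
The factor ω**2 + 3*ω/7 - 4 splits as (ω - a)(ω - a') with a = -3/14 - (1/14)*sqrt(793), a' = -3/14 + (1/14)*sqrt(793). At the order-2 pole a set g(ω) = (ω - a)^2*f(ω) = [12*ω**2/5 + 11*ω/5 - 24/23] / (ω - a')^2.
Order-2 pole: residue = g'(a); g'(-3/14 - (1/14)*sqrt(793)) = -(175371/14463527)*sqrt(793), so the residue is -(175371/14463527)*sqrt(793).
The factor ω**2 + 3*ω/7 - 4 splits as (ω - a)(ω - a') with a = -3/14 + (1/14)*sqrt(793), a' = -3/14 - (1/14)*sqrt(793). At the order-2 pole a set g(ω) = (ω - a)^2*f(ω) = [12*ω**2/5 + 11*ω/5 - 24/23] / (ω - a')^2.
Order-2 pole: residue = g'(a); g'(-3/14 + (1/14)*sqrt(793)) = (175371/14463527)*sqrt(793), so the residue is (175371/14463527)*sqrt(793).
List the singular points by increasing real part (a conjugate pair: the negative imaginary part first).

Radius of convergence at 0: -3/14 + (1/14)*sqrt(793).
At -3/14 - (1/14)*sqrt(793): a pole of order 2; residue -(175371/14463527)*sqrt(793).
At -3/14 + (1/14)*sqrt(793): a pole of order 2; residue (175371/14463527)*sqrt(793).


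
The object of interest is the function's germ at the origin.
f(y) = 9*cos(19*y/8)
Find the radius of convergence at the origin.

The factor cos(19*y/8) is entire and contributes no finite singular point.
The polynomial part has no poles.
No finite singular points: the Taylor series at 0 converges everywhere.

The radius of convergence is infinite.


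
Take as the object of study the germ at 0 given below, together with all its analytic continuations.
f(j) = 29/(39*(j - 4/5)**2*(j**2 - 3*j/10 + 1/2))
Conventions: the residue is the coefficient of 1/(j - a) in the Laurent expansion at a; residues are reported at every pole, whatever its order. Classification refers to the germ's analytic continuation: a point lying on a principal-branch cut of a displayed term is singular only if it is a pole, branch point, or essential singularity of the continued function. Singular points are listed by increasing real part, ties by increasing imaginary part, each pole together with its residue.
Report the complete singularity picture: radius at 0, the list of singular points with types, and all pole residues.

Radius of convergence at 0: (1/2)*sqrt(2).
At (3/20) - ((1/20)*sqrt(191))*i: a pole of order 1; residue (145/243) - ((1595/603369)*sqrt(191))*i.
At (3/20) + ((1/20)*sqrt(191))*i: a pole of order 1; residue (145/243) + ((1595/603369)*sqrt(191))*i.
At 4/5: a pole of order 2; residue -290/243.

Denominator factor (j**2 - 3*j/10 + 1/2): discriminant -191/100, complex-conjugate roots (3/20) + ((1/20)*sqrt(191))*i and (3/20) - ((1/20)*sqrt(191))*i; poles of order 1, moduli (1/2)*sqrt(2) and (1/2)*sqrt(2).
Denominator factor (j - 4/5)^2: pole of order 2 at 4/5, modulus 4/5.
The radius of convergence is the smallest modulus among the singular points: (1/2)*sqrt(2).
The factor j**2 - 3*j/10 + 1/2 splits as (j - a)(j - a') with a = (3/20) - ((1/20)*sqrt(191))*i, a' = (3/20) + ((1/20)*sqrt(191))*i. At the order-1 pole a set g(j) = (j - a)*f(j) = [29/(39*(j - 4/5)**2)] / (j - a').
Simple pole: residue = g(a) at a = (3/20) - ((1/20)*sqrt(191))*i, which is (145/243) - ((1595/603369)*sqrt(191))*i.
The factor j**2 - 3*j/10 + 1/2 splits as (j - a)(j - a') with a = (3/20) + ((1/20)*sqrt(191))*i, a' = (3/20) - ((1/20)*sqrt(191))*i. At the order-1 pole a set g(j) = (j - a)*f(j) = [29/(39*(j - 4/5)**2)] / (j - a').
Simple pole: residue = g(a) at a = (3/20) + ((1/20)*sqrt(191))*i, which is (145/243) + ((1595/603369)*sqrt(191))*i.
At the order-2 pole 4/5 set g(j) = (j - (4/5))^2*f(j) = 29/(39*(j**2 - 3*j/10 + 1/2)).
Order-2 pole: residue = g'(a); g'(4/5) = -290/243, so the residue is -290/243.
List the singular points by increasing real part (a conjugate pair: the negative imaginary part first).


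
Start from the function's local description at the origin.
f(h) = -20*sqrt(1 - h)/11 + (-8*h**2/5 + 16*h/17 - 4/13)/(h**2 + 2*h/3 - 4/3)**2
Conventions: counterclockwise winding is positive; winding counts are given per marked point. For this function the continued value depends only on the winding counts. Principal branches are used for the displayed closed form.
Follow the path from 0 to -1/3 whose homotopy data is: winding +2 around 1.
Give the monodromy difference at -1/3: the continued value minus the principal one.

Continued minus principal equals 0.

The rational part is single-valued and drops out of the difference; each branch term changes only by its own monodromy.
(-20/11)*sqrt(1 - h/(1)): winding +2 is even, the square root returns to the same sheet, contribution 0.
Summing the contributions at h = -1/3 gives 0.


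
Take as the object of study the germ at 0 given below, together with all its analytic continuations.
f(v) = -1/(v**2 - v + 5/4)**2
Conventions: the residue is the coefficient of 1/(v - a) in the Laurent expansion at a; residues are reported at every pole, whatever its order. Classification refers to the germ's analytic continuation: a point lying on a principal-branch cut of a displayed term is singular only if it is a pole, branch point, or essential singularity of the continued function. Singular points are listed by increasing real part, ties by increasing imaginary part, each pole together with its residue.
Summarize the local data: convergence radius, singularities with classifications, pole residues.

Denominator factor (v**2 - v + 5/4)^2: discriminant -4, complex-conjugate roots (1/2) + (1)*i and (1/2) - (1)*i; poles of order 2, moduli (1/2)*sqrt(5) and (1/2)*sqrt(5).
The radius of convergence is the smallest modulus among the singular points: (1/2)*sqrt(5).
The factor v**2 - v + 5/4 splits as (v - a)(v - a') with a = (1/2) - (1)*i, a' = (1/2) + (1)*i. At the order-2 pole a set g(v) = (v - a)^2*f(v) = [-1] / (v - a')^2.
Order-2 pole: residue = g'(a); g'((1/2) - (1)*i) = -(1/4)*i, so the residue is -(1/4)*i.
The factor v**2 - v + 5/4 splits as (v - a)(v - a') with a = (1/2) + (1)*i, a' = (1/2) - (1)*i. At the order-2 pole a set g(v) = (v - a)^2*f(v) = [-1] / (v - a')^2.
Order-2 pole: residue = g'(a); g'((1/2) + (1)*i) = (1/4)*i, so the residue is (1/4)*i.
List the singular points by increasing real part (a conjugate pair: the negative imaginary part first).

Radius of convergence at 0: (1/2)*sqrt(5).
At (1/2) - (1)*i: a pole of order 2; residue -(1/4)*i.
At (1/2) + (1)*i: a pole of order 2; residue (1/4)*i.


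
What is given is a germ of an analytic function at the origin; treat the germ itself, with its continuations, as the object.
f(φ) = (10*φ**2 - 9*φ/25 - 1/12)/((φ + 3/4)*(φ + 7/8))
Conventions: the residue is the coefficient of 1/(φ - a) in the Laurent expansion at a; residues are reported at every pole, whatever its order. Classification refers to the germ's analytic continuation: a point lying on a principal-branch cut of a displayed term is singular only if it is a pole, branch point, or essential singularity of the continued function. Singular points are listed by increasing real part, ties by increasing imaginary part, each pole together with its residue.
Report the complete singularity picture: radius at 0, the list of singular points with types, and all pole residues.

Radius of convergence at 0: 3/4.
At -7/8: a pole of order 1; residue -18931/300.
At -3/4: a pole of order 1; residue 3487/75.

Denominator factor (φ + 7/8): pole of order 1 at -7/8, modulus 7/8.
Denominator factor (φ + 3/4): pole of order 1 at -3/4, modulus 3/4.
The radius of convergence is the smallest modulus among the singular points: 3/4.
At the order-1 pole -7/8 set g(φ) = (φ - (-7/8))*f(φ) = (10*φ**2 - 9*φ/25 - 1/12)/(φ + 3/4).
Simple pole: residue = g(a) at a = -7/8, which is -18931/300.
At the order-1 pole -3/4 set g(φ) = (φ - (-3/4))*f(φ) = (10*φ**2 - 9*φ/25 - 1/12)/(φ + 7/8).
Simple pole: residue = g(a) at a = -3/4, which is 3487/75.
List the singular points by increasing real part (a conjugate pair: the negative imaginary part first).


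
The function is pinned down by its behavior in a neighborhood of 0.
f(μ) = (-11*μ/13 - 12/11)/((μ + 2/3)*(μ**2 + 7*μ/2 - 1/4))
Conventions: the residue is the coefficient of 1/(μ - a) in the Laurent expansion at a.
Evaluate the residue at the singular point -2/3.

The residue is 2712/11011.

At the order-1 pole -2/3 set g(μ) = (μ - (-2/3))*f(μ) = (-11*μ/13 - 12/11)/(μ**2 + 7*μ/2 - 1/4).
Simple pole: residue = g(a) at a = -2/3, which is 2712/11011.
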